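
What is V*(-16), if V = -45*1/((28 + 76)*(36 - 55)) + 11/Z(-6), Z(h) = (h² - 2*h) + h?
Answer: -23626/5187 ≈ -4.5548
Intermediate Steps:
Z(h) = h² - h
V = 11813/41496 (V = -45*1/((28 + 76)*(36 - 55)) + 11/((-6*(-1 - 6))) = -45/(104*(-19)) + 11/((-6*(-7))) = -45/(-1976) + 11/42 = -45*(-1/1976) + 11*(1/42) = 45/1976 + 11/42 = 11813/41496 ≈ 0.28468)
V*(-16) = (11813/41496)*(-16) = -23626/5187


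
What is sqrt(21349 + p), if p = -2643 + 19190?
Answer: 2*sqrt(9474) ≈ 194.67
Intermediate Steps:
p = 16547
sqrt(21349 + p) = sqrt(21349 + 16547) = sqrt(37896) = 2*sqrt(9474)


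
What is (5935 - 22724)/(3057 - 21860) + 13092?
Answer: 246185665/18803 ≈ 13093.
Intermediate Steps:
(5935 - 22724)/(3057 - 21860) + 13092 = -16789/(-18803) + 13092 = -16789*(-1/18803) + 13092 = 16789/18803 + 13092 = 246185665/18803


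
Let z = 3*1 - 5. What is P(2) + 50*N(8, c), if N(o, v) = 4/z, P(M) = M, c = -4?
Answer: -98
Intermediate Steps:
z = -2 (z = 3 - 5 = -2)
N(o, v) = -2 (N(o, v) = 4/(-2) = 4*(-1/2) = -2)
P(2) + 50*N(8, c) = 2 + 50*(-2) = 2 - 100 = -98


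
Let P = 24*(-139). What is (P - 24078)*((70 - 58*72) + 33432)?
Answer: -803942964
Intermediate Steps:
P = -3336
(P - 24078)*((70 - 58*72) + 33432) = (-3336 - 24078)*((70 - 58*72) + 33432) = -27414*((70 - 4176) + 33432) = -27414*(-4106 + 33432) = -27414*29326 = -803942964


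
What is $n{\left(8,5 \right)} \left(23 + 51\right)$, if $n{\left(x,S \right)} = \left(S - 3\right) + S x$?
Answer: $3108$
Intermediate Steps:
$n{\left(x,S \right)} = -3 + S + S x$ ($n{\left(x,S \right)} = \left(-3 + S\right) + S x = -3 + S + S x$)
$n{\left(8,5 \right)} \left(23 + 51\right) = \left(-3 + 5 + 5 \cdot 8\right) \left(23 + 51\right) = \left(-3 + 5 + 40\right) 74 = 42 \cdot 74 = 3108$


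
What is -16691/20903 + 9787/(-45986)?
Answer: -972129987/961245358 ≈ -1.0113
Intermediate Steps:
-16691/20903 + 9787/(-45986) = -16691*1/20903 + 9787*(-1/45986) = -16691/20903 - 9787/45986 = -972129987/961245358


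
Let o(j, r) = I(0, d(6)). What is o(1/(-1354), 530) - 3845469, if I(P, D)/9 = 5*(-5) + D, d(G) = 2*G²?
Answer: -3845046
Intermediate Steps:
I(P, D) = -225 + 9*D (I(P, D) = 9*(5*(-5) + D) = 9*(-25 + D) = -225 + 9*D)
o(j, r) = 423 (o(j, r) = -225 + 9*(2*6²) = -225 + 9*(2*36) = -225 + 9*72 = -225 + 648 = 423)
o(1/(-1354), 530) - 3845469 = 423 - 3845469 = -3845046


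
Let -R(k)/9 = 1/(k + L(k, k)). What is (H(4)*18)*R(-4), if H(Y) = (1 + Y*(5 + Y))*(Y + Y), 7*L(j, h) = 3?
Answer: 335664/25 ≈ 13427.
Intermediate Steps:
L(j, h) = 3/7 (L(j, h) = (⅐)*3 = 3/7)
H(Y) = 2*Y*(1 + Y*(5 + Y)) (H(Y) = (1 + Y*(5 + Y))*(2*Y) = 2*Y*(1 + Y*(5 + Y)))
R(k) = -9/(3/7 + k) (R(k) = -9/(k + 3/7) = -9/(3/7 + k))
(H(4)*18)*R(-4) = ((2*4*(1 + 4² + 5*4))*18)*(-63/(3 + 7*(-4))) = ((2*4*(1 + 16 + 20))*18)*(-63/(3 - 28)) = ((2*4*37)*18)*(-63/(-25)) = (296*18)*(-63*(-1/25)) = 5328*(63/25) = 335664/25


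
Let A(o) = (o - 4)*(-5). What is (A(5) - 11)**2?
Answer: 256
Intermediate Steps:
A(o) = 20 - 5*o (A(o) = (-4 + o)*(-5) = 20 - 5*o)
(A(5) - 11)**2 = ((20 - 5*5) - 11)**2 = ((20 - 25) - 11)**2 = (-5 - 11)**2 = (-16)**2 = 256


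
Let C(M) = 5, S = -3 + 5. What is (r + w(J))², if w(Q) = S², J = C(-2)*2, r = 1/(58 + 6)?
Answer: 66049/4096 ≈ 16.125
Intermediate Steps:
S = 2
r = 1/64 ≈ 0.015625
J = 10 (J = 5*2 = 10)
w(Q) = 4 (w(Q) = 2² = 4)
(r + w(J))² = (1/64 + 4)² = (257/64)² = 66049/4096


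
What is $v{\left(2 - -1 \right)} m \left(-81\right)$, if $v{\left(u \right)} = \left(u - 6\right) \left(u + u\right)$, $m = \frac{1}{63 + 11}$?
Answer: $\frac{729}{37} \approx 19.703$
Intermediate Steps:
$m = \frac{1}{74} \approx 0.013514$
$v{\left(u \right)} = 2 u \left(-6 + u\right)$ ($v{\left(u \right)} = \left(-6 + u\right) 2 u = 2 u \left(-6 + u\right)$)
$v{\left(2 - -1 \right)} m \left(-81\right) = 2 \left(2 - -1\right) \left(-6 + \left(2 - -1\right)\right) \frac{1}{74} \left(-81\right) = 2 \left(2 + 1\right) \left(-6 + \left(2 + 1\right)\right) \frac{1}{74} \left(-81\right) = 2 \cdot 3 \left(-6 + 3\right) \frac{1}{74} \left(-81\right) = 2 \cdot 3 \left(-3\right) \frac{1}{74} \left(-81\right) = \left(-18\right) \frac{1}{74} \left(-81\right) = \left(- \frac{9}{37}\right) \left(-81\right) = \frac{729}{37}$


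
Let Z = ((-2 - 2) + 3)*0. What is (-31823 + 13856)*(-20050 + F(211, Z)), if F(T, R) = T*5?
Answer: 341283165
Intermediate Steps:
Z = 0 (Z = (-4 + 3)*0 = -1*0 = 0)
F(T, R) = 5*T
(-31823 + 13856)*(-20050 + F(211, Z)) = (-31823 + 13856)*(-20050 + 5*211) = -17967*(-20050 + 1055) = -17967*(-18995) = 341283165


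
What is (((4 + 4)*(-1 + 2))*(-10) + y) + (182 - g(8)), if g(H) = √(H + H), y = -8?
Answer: 90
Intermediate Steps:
g(H) = √2*√H (g(H) = √(2*H) = √2*√H)
(((4 + 4)*(-1 + 2))*(-10) + y) + (182 - g(8)) = (((4 + 4)*(-1 + 2))*(-10) - 8) + (182 - √2*√8) = ((8*1)*(-10) - 8) + (182 - √2*2*√2) = (8*(-10) - 8) + (182 - 1*4) = (-80 - 8) + (182 - 4) = -88 + 178 = 90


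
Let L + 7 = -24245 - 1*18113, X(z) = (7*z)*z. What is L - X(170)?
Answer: -244665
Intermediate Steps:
X(z) = 7*z**2
L = -42365 (L = -7 + (-24245 - 1*18113) = -7 + (-24245 - 18113) = -7 - 42358 = -42365)
L - X(170) = -42365 - 7*170**2 = -42365 - 7*28900 = -42365 - 1*202300 = -42365 - 202300 = -244665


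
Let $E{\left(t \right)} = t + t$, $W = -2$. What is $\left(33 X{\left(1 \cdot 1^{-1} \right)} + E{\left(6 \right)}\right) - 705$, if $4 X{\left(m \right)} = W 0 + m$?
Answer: $- \frac{2739}{4} \approx -684.75$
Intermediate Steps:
$E{\left(t \right)} = 2 t$
$X{\left(m \right)} = \frac{m}{4}$ ($X{\left(m \right)} = \frac{\left(-2\right) 0 + m}{4} = \frac{0 + m}{4} = \frac{m}{4}$)
$\left(33 X{\left(1 \cdot 1^{-1} \right)} + E{\left(6 \right)}\right) - 705 = \left(33 \frac{1 \cdot 1^{-1}}{4} + 2 \cdot 6\right) - 705 = \left(33 \frac{1 \cdot 1}{4} + 12\right) - 705 = \left(33 \cdot \frac{1}{4} \cdot 1 + 12\right) - 705 = \left(33 \cdot \frac{1}{4} + 12\right) - 705 = \left(\frac{33}{4} + 12\right) - 705 = \frac{81}{4} - 705 = - \frac{2739}{4}$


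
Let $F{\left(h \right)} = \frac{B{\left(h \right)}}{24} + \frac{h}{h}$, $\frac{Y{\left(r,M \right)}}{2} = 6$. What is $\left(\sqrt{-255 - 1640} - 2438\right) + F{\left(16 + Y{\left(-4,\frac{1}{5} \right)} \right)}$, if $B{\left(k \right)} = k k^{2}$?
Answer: $- \frac{4567}{3} + i \sqrt{1895} \approx -1522.3 + 43.532 i$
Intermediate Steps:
$Y{\left(r,M \right)} = 12$ ($Y{\left(r,M \right)} = 2 \cdot 6 = 12$)
$B{\left(k \right)} = k^{3}$
$F{\left(h \right)} = 1 + \frac{h^{3}}{24}$ ($F{\left(h \right)} = \frac{h^{3}}{24} + \frac{h}{h} = h^{3} \cdot \frac{1}{24} + 1 = \frac{h^{3}}{24} + 1 = 1 + \frac{h^{3}}{24}$)
$\left(\sqrt{-255 - 1640} - 2438\right) + F{\left(16 + Y{\left(-4,\frac{1}{5} \right)} \right)} = \left(\sqrt{-255 - 1640} - 2438\right) + \left(1 + \frac{\left(16 + 12\right)^{3}}{24}\right) = \left(\sqrt{-1895} - 2438\right) + \left(1 + \frac{28^{3}}{24}\right) = \left(i \sqrt{1895} - 2438\right) + \left(1 + \frac{1}{24} \cdot 21952\right) = \left(-2438 + i \sqrt{1895}\right) + \left(1 + \frac{2744}{3}\right) = \left(-2438 + i \sqrt{1895}\right) + \frac{2747}{3} = - \frac{4567}{3} + i \sqrt{1895}$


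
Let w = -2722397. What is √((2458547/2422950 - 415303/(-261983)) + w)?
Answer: I*√43877932966180331298393964206/126954341970 ≈ 1650.0*I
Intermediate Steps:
√((2458547/2422950 - 415303/(-261983)) + w) = √((2458547/2422950 - 415303/(-261983)) - 2722397) = √((2458547*(1/2422950) - 415303*(-1/261983)) - 2722397) = √((2458547/2422950 + 415303/261983) - 2722397) = √(1650355922551/634771709850 - 2722397) = √(-1728098948224587899/634771709850) = I*√43877932966180331298393964206/126954341970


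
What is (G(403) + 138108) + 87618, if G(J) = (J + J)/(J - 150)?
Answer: 57109484/253 ≈ 2.2573e+5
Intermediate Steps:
G(J) = 2*J/(-150 + J) (G(J) = (2*J)/(-150 + J) = 2*J/(-150 + J))
(G(403) + 138108) + 87618 = (2*403/(-150 + 403) + 138108) + 87618 = (2*403/253 + 138108) + 87618 = (2*403*(1/253) + 138108) + 87618 = (806/253 + 138108) + 87618 = 34942130/253 + 87618 = 57109484/253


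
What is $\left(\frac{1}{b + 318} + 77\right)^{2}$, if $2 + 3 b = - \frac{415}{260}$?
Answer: $\frac{14482385858329}{2442435241} \approx 5929.5$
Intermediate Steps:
$b = - \frac{187}{156}$ ($b = - \frac{2}{3} + \frac{\left(-415\right) \frac{1}{260}}{3} = - \frac{2}{3} + \frac{1}{3} \left(- \frac{83}{52}\right) = - \frac{2}{3} - \frac{83}{156} = - \frac{187}{156} \approx -1.1987$)
$\left(\frac{1}{b + 318} + 77\right)^{2} = \left(\frac{1}{- \frac{187}{156} + 318} + 77\right)^{2} = \left(\frac{1}{\frac{49421}{156}} + 77\right)^{2} = \left(\frac{156}{49421} + 77\right)^{2} = \left(\frac{3805573}{49421}\right)^{2} = \frac{14482385858329}{2442435241}$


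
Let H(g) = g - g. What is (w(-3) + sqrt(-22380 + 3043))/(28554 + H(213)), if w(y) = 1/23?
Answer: 1/656742 + I*sqrt(19337)/28554 ≈ 1.5227e-6 + 0.00487*I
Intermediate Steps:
w(y) = 1/23
H(g) = 0
(w(-3) + sqrt(-22380 + 3043))/(28554 + H(213)) = (1/23 + sqrt(-22380 + 3043))/(28554 + 0) = (1/23 + sqrt(-19337))/28554 = (1/23 + I*sqrt(19337))*(1/28554) = 1/656742 + I*sqrt(19337)/28554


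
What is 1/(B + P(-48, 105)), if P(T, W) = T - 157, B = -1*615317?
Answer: -1/615522 ≈ -1.6246e-6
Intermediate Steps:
B = -615317
P(T, W) = -157 + T
1/(B + P(-48, 105)) = 1/(-615317 + (-157 - 48)) = 1/(-615317 - 205) = 1/(-615522) = -1/615522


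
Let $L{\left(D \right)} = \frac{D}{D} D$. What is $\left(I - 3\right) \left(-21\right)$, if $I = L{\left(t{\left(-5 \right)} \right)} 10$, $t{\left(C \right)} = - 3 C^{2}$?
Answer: $15813$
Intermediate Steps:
$L{\left(D \right)} = D$ ($L{\left(D \right)} = 1 D = D$)
$I = -750$ ($I = - 3 \left(-5\right)^{2} \cdot 10 = \left(-3\right) 25 \cdot 10 = \left(-75\right) 10 = -750$)
$\left(I - 3\right) \left(-21\right) = \left(-750 - 3\right) \left(-21\right) = \left(-753\right) \left(-21\right) = 15813$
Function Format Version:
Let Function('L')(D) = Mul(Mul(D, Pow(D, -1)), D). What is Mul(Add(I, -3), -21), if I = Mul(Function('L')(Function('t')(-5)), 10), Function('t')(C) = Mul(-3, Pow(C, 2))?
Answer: 15813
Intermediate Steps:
Function('L')(D) = D (Function('L')(D) = Mul(1, D) = D)
I = -750 (I = Mul(Mul(-3, Pow(-5, 2)), 10) = Mul(Mul(-3, 25), 10) = Mul(-75, 10) = -750)
Mul(Add(I, -3), -21) = Mul(Add(-750, -3), -21) = Mul(-753, -21) = 15813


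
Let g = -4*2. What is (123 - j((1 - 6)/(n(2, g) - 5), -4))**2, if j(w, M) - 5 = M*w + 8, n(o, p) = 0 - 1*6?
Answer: 1512900/121 ≈ 12503.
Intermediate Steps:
g = -8
n(o, p) = -6 (n(o, p) = 0 - 6 = -6)
j(w, M) = 13 + M*w (j(w, M) = 5 + (M*w + 8) = 5 + (8 + M*w) = 13 + M*w)
(123 - j((1 - 6)/(n(2, g) - 5), -4))**2 = (123 - (13 - 4*(1 - 6)/(-6 - 5)))**2 = (123 - (13 - (-20)/(-11)))**2 = (123 - (13 - (-20)*(-1)/11))**2 = (123 - (13 - 4*5/11))**2 = (123 - (13 - 20/11))**2 = (123 - 1*123/11)**2 = (123 - 123/11)**2 = (1230/11)**2 = 1512900/121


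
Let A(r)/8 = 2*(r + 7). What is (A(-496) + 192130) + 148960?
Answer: 333266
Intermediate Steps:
A(r) = 112 + 16*r (A(r) = 8*(2*(r + 7)) = 8*(2*(7 + r)) = 8*(14 + 2*r) = 112 + 16*r)
(A(-496) + 192130) + 148960 = ((112 + 16*(-496)) + 192130) + 148960 = ((112 - 7936) + 192130) + 148960 = (-7824 + 192130) + 148960 = 184306 + 148960 = 333266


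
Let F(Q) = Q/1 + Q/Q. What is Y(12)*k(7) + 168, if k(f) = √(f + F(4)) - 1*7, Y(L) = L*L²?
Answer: -11928 + 3456*√3 ≈ -5942.0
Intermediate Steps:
F(Q) = 1 + Q (F(Q) = Q*1 + 1 = Q + 1 = 1 + Q)
Y(L) = L³
k(f) = -7 + √(5 + f) (k(f) = √(f + (1 + 4)) - 1*7 = √(f + 5) - 7 = √(5 + f) - 7 = -7 + √(5 + f))
Y(12)*k(7) + 168 = 12³*(-7 + √(5 + 7)) + 168 = 1728*(-7 + √12) + 168 = 1728*(-7 + 2*√3) + 168 = (-12096 + 3456*√3) + 168 = -11928 + 3456*√3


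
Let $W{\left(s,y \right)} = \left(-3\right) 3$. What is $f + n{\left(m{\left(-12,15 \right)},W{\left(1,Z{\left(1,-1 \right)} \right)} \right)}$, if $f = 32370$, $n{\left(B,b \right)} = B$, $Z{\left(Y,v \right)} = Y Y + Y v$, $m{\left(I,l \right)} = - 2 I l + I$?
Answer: $32718$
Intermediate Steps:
$m{\left(I,l \right)} = I - 2 I l$ ($m{\left(I,l \right)} = - 2 I l + I = I - 2 I l$)
$Z{\left(Y,v \right)} = Y^{2} + Y v$
$W{\left(s,y \right)} = -9$
$f + n{\left(m{\left(-12,15 \right)},W{\left(1,Z{\left(1,-1 \right)} \right)} \right)} = 32370 - 12 \left(1 - 30\right) = 32370 - -348 = 32370 + 348 = 32718$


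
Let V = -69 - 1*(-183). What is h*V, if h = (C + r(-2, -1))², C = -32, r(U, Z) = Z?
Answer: 124146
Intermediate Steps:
h = 1089 (h = (-32 - 1)² = (-33)² = 1089)
V = 114 (V = -69 + 183 = 114)
h*V = 1089*114 = 124146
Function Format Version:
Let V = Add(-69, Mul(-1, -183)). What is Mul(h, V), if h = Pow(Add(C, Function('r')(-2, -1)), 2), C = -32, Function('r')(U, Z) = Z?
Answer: 124146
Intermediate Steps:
h = 1089 (h = Pow(Add(-32, -1), 2) = Pow(-33, 2) = 1089)
V = 114 (V = Add(-69, 183) = 114)
Mul(h, V) = Mul(1089, 114) = 124146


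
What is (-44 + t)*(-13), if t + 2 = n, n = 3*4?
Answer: 442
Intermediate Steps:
n = 12
t = 10 (t = -2 + 12 = 10)
(-44 + t)*(-13) = (-44 + 10)*(-13) = -34*(-13) = 442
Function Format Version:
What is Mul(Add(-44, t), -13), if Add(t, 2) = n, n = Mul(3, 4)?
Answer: 442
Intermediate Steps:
n = 12
t = 10 (t = Add(-2, 12) = 10)
Mul(Add(-44, t), -13) = Mul(Add(-44, 10), -13) = Mul(-34, -13) = 442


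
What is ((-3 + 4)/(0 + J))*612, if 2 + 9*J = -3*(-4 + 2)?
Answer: 1377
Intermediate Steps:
J = 4/9 (J = -2/9 + (-3*(-4 + 2))/9 = -2/9 + (-3*(-2))/9 = -2/9 + (⅑)*6 = -2/9 + ⅔ = 4/9 ≈ 0.44444)
((-3 + 4)/(0 + J))*612 = ((-3 + 4)/(0 + 4/9))*612 = (1/(4/9))*612 = (1*(9/4))*612 = (9/4)*612 = 1377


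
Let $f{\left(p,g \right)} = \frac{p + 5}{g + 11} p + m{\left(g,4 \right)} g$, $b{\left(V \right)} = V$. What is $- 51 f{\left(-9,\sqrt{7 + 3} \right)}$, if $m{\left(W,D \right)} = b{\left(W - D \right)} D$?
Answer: $- \frac{82212}{37} + \frac{30804 \sqrt{10}}{37} \approx 410.78$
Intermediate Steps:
$m{\left(W,D \right)} = D \left(W - D\right)$ ($m{\left(W,D \right)} = \left(W - D\right) D = D \left(W - D\right)$)
$f{\left(p,g \right)} = g \left(-16 + 4 g\right) + \frac{p \left(5 + p\right)}{11 + g}$ ($f{\left(p,g \right)} = \frac{p + 5}{g + 11} p + 4 \left(g - 4\right) g = \frac{5 + p}{11 + g} p + 4 \left(g - 4\right) g = \frac{5 + p}{11 + g} p + 4 \left(-4 + g\right) g = \frac{p \left(5 + p\right)}{11 + g} + \left(-16 + 4 g\right) g = \frac{p \left(5 + p\right)}{11 + g} + g \left(-16 + 4 g\right) = g \left(-16 + 4 g\right) + \frac{p \left(5 + p\right)}{11 + g}$)
$- 51 f{\left(-9,\sqrt{7 + 3} \right)} = - 51 \frac{\left(-9\right)^{2} - 176 \sqrt{7 + 3} + 4 \left(\sqrt{7 + 3}\right)^{3} + 5 \left(-9\right) + 28 \left(\sqrt{7 + 3}\right)^{2}}{11 + \sqrt{7 + 3}} = - 51 \frac{81 - 176 \sqrt{10} + 4 \left(\sqrt{10}\right)^{3} - 45 + 28 \left(\sqrt{10}\right)^{2}}{11 + \sqrt{10}} = - 51 \frac{81 - 176 \sqrt{10} + 4 \cdot 10 \sqrt{10} - 45 + 28 \cdot 10}{11 + \sqrt{10}} = - 51 \frac{81 - 176 \sqrt{10} + 40 \sqrt{10} - 45 + 280}{11 + \sqrt{10}} = - 51 \frac{316 - 136 \sqrt{10}}{11 + \sqrt{10}} = - \frac{51 \left(316 - 136 \sqrt{10}\right)}{11 + \sqrt{10}}$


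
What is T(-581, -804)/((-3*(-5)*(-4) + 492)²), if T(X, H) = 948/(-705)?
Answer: -79/10964160 ≈ -7.2053e-6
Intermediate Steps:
T(X, H) = -316/235 (T(X, H) = 948*(-1/705) = -316/235)
T(-581, -804)/((-3*(-5)*(-4) + 492)²) = -316/(235*(-3*(-5)*(-4) + 492)²) = -316/(235*(15*(-4) + 492)²) = -316/(235*(-60 + 492)²) = -316/(235*(432²)) = -316/235/186624 = -316/235*1/186624 = -79/10964160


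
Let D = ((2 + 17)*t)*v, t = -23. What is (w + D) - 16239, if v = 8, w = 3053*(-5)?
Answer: -35000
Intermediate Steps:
w = -15265
D = -3496 (D = ((2 + 17)*(-23))*8 = (19*(-23))*8 = -437*8 = -3496)
(w + D) - 16239 = (-15265 - 3496) - 16239 = -18761 - 16239 = -35000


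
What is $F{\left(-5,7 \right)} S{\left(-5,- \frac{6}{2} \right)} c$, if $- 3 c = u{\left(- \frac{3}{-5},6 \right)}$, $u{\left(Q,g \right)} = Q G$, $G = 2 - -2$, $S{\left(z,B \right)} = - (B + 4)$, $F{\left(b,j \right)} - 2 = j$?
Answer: $\frac{36}{5} \approx 7.2$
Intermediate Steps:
$F{\left(b,j \right)} = 2 + j$
$S{\left(z,B \right)} = -4 - B$ ($S{\left(z,B \right)} = - (4 + B) = -4 - B$)
$G = 4$ ($G = 2 + 2 = 4$)
$u{\left(Q,g \right)} = 4 Q$ ($u{\left(Q,g \right)} = Q 4 = 4 Q$)
$c = - \frac{4}{5}$ ($c = - \frac{4 \left(- \frac{3}{-5}\right)}{3} = - \frac{4 \left(\left(-3\right) \left(- \frac{1}{5}\right)\right)}{3} = - \frac{4 \cdot \frac{3}{5}}{3} = \left(- \frac{1}{3}\right) \frac{12}{5} = - \frac{4}{5} \approx -0.8$)
$F{\left(-5,7 \right)} S{\left(-5,- \frac{6}{2} \right)} c = \left(2 + 7\right) \left(-4 - - \frac{6}{2}\right) \left(- \frac{4}{5}\right) = 9 \left(-4 - \left(-6\right) \frac{1}{2}\right) \left(- \frac{4}{5}\right) = 9 \left(-4 - -3\right) \left(- \frac{4}{5}\right) = 9 \left(-4 + 3\right) \left(- \frac{4}{5}\right) = 9 \left(-1\right) \left(- \frac{4}{5}\right) = \left(-9\right) \left(- \frac{4}{5}\right) = \frac{36}{5}$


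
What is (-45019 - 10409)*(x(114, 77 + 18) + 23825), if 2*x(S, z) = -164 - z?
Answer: -1313394174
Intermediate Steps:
x(S, z) = -82 - z/2 (x(S, z) = (-164 - z)/2 = -82 - z/2)
(-45019 - 10409)*(x(114, 77 + 18) + 23825) = (-45019 - 10409)*((-82 - (77 + 18)/2) + 23825) = -55428*((-82 - ½*95) + 23825) = -55428*((-82 - 95/2) + 23825) = -55428*(-259/2 + 23825) = -55428*47391/2 = -1313394174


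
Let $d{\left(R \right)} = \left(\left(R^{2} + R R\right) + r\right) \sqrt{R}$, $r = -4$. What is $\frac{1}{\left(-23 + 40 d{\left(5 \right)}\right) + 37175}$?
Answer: $\frac{1161}{42604472} - \frac{115 \sqrt{5}}{85208944} \approx 2.4233 \cdot 10^{-5}$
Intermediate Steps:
$d{\left(R \right)} = \sqrt{R} \left(-4 + 2 R^{2}\right)$ ($d{\left(R \right)} = \left(\left(R^{2} + R R\right) - 4\right) \sqrt{R} = \left(\left(R^{2} + R^{2}\right) - 4\right) \sqrt{R} = \left(2 R^{2} - 4\right) \sqrt{R} = \left(-4 + 2 R^{2}\right) \sqrt{R} = \sqrt{R} \left(-4 + 2 R^{2}\right)$)
$\frac{1}{\left(-23 + 40 d{\left(5 \right)}\right) + 37175} = \frac{1}{\left(-23 + 40 \cdot 2 \sqrt{5} \left(-2 + 5^{2}\right)\right) + 37175} = \frac{1}{\left(-23 + 40 \cdot 2 \sqrt{5} \left(-2 + 25\right)\right) + 37175} = \frac{1}{\left(-23 + 40 \cdot 2 \sqrt{5} \cdot 23\right) + 37175} = \frac{1}{\left(-23 + 40 \cdot 46 \sqrt{5}\right) + 37175} = \frac{1}{\left(-23 + 1840 \sqrt{5}\right) + 37175} = \frac{1}{37152 + 1840 \sqrt{5}}$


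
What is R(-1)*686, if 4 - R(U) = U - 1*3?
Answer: 5488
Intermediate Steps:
R(U) = 7 - U (R(U) = 4 - (U - 1*3) = 4 - (U - 3) = 4 - (-3 + U) = 4 + (3 - U) = 7 - U)
R(-1)*686 = (7 - 1*(-1))*686 = (7 + 1)*686 = 8*686 = 5488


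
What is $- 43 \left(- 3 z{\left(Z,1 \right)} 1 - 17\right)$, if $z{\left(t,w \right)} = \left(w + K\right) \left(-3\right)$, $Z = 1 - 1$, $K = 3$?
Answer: $-817$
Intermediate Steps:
$Z = 0$ ($Z = 1 - 1 = 0$)
$z{\left(t,w \right)} = -9 - 3 w$ ($z{\left(t,w \right)} = \left(w + 3\right) \left(-3\right) = \left(3 + w\right) \left(-3\right) = -9 - 3 w$)
$- 43 \left(- 3 z{\left(Z,1 \right)} 1 - 17\right) = - 43 \left(- 3 \left(-9 - 3\right) 1 - 17\right) = - 43 \left(\left(-3\right) \left(-12\right) 1 - 17\right) = - 43 \left(36 \cdot 1 - 17\right) = - 43 \left(36 - 17\right) = \left(-43\right) 19 = -817$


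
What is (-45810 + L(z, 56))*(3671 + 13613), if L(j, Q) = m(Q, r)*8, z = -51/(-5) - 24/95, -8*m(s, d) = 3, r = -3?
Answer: -791831892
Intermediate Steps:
m(s, d) = -3/8 (m(s, d) = -1/8*3 = -3/8)
z = 189/19 (z = -51*(-1/5) - 24*1/95 = 51/5 - 24/95 = 189/19 ≈ 9.9474)
L(j, Q) = -3 (L(j, Q) = -3/8*8 = -3)
(-45810 + L(z, 56))*(3671 + 13613) = (-45810 - 3)*(3671 + 13613) = -45813*17284 = -791831892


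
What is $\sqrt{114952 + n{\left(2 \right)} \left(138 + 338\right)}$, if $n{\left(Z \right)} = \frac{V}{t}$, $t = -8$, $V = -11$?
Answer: $\frac{\sqrt{462426}}{2} \approx 340.01$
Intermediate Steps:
$n{\left(Z \right)} = \frac{11}{8}$ ($n{\left(Z \right)} = - \frac{11}{-8} = \left(-11\right) \left(- \frac{1}{8}\right) = \frac{11}{8}$)
$\sqrt{114952 + n{\left(2 \right)} \left(138 + 338\right)} = \sqrt{114952 + \frac{11 \left(138 + 338\right)}{8}} = \sqrt{114952 + \frac{11}{8} \cdot 476} = \sqrt{114952 + \frac{1309}{2}} = \sqrt{\frac{231213}{2}} = \frac{\sqrt{462426}}{2}$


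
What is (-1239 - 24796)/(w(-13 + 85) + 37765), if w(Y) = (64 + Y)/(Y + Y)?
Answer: -468630/679787 ≈ -0.68938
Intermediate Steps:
w(Y) = (64 + Y)/(2*Y) (w(Y) = (64 + Y)/((2*Y)) = (64 + Y)*(1/(2*Y)) = (64 + Y)/(2*Y))
(-1239 - 24796)/(w(-13 + 85) + 37765) = (-1239 - 24796)/((64 + (-13 + 85))/(2*(-13 + 85)) + 37765) = -26035/((1/2)*(64 + 72)/72 + 37765) = -26035/((1/2)*(1/72)*136 + 37765) = -26035/(17/18 + 37765) = -26035/679787/18 = -26035*18/679787 = -468630/679787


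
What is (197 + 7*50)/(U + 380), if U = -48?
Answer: 547/332 ≈ 1.6476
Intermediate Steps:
(197 + 7*50)/(U + 380) = (197 + 7*50)/(-48 + 380) = (197 + 350)/332 = 547*(1/332) = 547/332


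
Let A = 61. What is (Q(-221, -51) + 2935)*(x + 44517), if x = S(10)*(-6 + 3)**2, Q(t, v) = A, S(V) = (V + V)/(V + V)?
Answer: 133399896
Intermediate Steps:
S(V) = 1 (S(V) = (2*V)/((2*V)) = (2*V)*(1/(2*V)) = 1)
Q(t, v) = 61
x = 9 (x = 1*(-6 + 3)**2 = 1*(-3)**2 = 1*9 = 9)
(Q(-221, -51) + 2935)*(x + 44517) = (61 + 2935)*(9 + 44517) = 2996*44526 = 133399896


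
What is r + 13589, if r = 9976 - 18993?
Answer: 4572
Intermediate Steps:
r = -9017
r + 13589 = -9017 + 13589 = 4572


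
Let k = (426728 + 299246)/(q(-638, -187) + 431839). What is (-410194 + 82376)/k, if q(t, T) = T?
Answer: -70751647668/362987 ≈ -1.9492e+5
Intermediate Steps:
k = 362987/215826 (k = (426728 + 299246)/(-187 + 431839) = 725974/431652 = 725974*(1/431652) = 362987/215826 ≈ 1.6819)
(-410194 + 82376)/k = (-410194 + 82376)/(362987/215826) = -327818*215826/362987 = -70751647668/362987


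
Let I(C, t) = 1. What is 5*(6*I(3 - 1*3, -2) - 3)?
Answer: 15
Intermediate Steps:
5*(6*I(3 - 1*3, -2) - 3) = 5*(6*1 - 3) = 5*(6 - 3) = 5*3 = 15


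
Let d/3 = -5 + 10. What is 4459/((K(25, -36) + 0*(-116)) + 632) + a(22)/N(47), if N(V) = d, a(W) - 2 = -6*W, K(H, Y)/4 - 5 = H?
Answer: -6175/2256 ≈ -2.7371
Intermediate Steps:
K(H, Y) = 20 + 4*H
a(W) = 2 - 6*W
d = 15 (d = 3*(-5 + 10) = 3*5 = 15)
N(V) = 15
4459/((K(25, -36) + 0*(-116)) + 632) + a(22)/N(47) = 4459/(((20 + 4*25) + 0*(-116)) + 632) + (2 - 6*22)/15 = 4459/(((20 + 100) + 0) + 632) + (2 - 132)*(1/15) = 4459/((120 + 0) + 632) - 130*1/15 = 4459/(120 + 632) - 26/3 = 4459/752 - 26/3 = -6175/2256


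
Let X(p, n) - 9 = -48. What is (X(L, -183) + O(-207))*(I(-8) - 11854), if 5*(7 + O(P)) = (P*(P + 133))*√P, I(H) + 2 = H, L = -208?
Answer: 545744 - 545198256*I*√23/5 ≈ 5.4574e+5 - 5.2294e+8*I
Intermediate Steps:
X(p, n) = -39 (X(p, n) = 9 - 48 = -39)
I(H) = -2 + H
O(P) = -7 + P^(3/2)*(133 + P)/5 (O(P) = -7 + ((P*(P + 133))*√P)/5 = -7 + ((P*(133 + P))*√P)/5 = -7 + (P^(3/2)*(133 + P))/5 = -7 + P^(3/2)*(133 + P)/5)
(X(L, -183) + O(-207))*(I(-8) - 11854) = (-39 + (-7 + (-207)^(5/2)/5 + 133*(-207)^(3/2)/5))*((-2 - 8) - 11854) = (-39 + (-7 + (128547*I*√23)/5 + 133*(-621*I*√23)/5))*(-10 - 11854) = (-39 + (-7 + 128547*I*√23/5 - 82593*I*√23/5))*(-11864) = (-39 + (-7 + 45954*I*√23/5))*(-11864) = (-46 + 45954*I*√23/5)*(-11864) = 545744 - 545198256*I*√23/5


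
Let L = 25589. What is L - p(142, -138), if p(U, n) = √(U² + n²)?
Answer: 25589 - 26*√58 ≈ 25391.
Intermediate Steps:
L - p(142, -138) = 25589 - √(142² + (-138)²) = 25589 - √(20164 + 19044) = 25589 - √39208 = 25589 - 26*√58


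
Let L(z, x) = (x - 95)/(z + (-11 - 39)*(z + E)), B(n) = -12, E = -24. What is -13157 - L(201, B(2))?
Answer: -113795000/8649 ≈ -13157.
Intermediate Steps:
L(z, x) = (-95 + x)/(1200 - 49*z) (L(z, x) = (x - 95)/(z + (-11 - 39)*(z - 24)) = (-95 + x)/(z - 50*(-24 + z)) = (-95 + x)/(z + (1200 - 50*z)) = (-95 + x)/(1200 - 49*z))
-13157 - L(201, B(2)) = -13157 - (95 - 1*(-12))/(-1200 + 49*201) = -13157 - (95 + 12)/(-1200 + 9849) = -13157 - 107/8649 = -113795000/8649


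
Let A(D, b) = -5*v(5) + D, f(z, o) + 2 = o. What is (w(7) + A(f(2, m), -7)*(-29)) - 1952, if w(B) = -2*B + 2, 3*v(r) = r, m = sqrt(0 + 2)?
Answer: -4993/3 - 29*sqrt(2) ≈ -1705.3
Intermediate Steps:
m = sqrt(2) ≈ 1.4142
v(r) = r/3
f(z, o) = -2 + o
A(D, b) = -25/3 + D (A(D, b) = -5*5/3 + D = -25/3 + D)
w(B) = 2 - 2*B
(w(7) + A(f(2, m), -7)*(-29)) - 1952 = ((2 - 2*7) + (-25/3 + (-2 + sqrt(2)))*(-29)) - 1952 = ((2 - 14) + (-31/3 + sqrt(2))*(-29)) - 1952 = (-12 + (899/3 - 29*sqrt(2))) - 1952 = (863/3 - 29*sqrt(2)) - 1952 = -4993/3 - 29*sqrt(2)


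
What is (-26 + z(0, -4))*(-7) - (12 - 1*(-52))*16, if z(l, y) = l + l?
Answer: -842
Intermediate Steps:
z(l, y) = 2*l
(-26 + z(0, -4))*(-7) - (12 - 1*(-52))*16 = (-26 + 2*0)*(-7) - (12 - 1*(-52))*16 = (-26 + 0)*(-7) - (12 + 52)*16 = -26*(-7) - 64*16 = 182 - 1*1024 = 182 - 1024 = -842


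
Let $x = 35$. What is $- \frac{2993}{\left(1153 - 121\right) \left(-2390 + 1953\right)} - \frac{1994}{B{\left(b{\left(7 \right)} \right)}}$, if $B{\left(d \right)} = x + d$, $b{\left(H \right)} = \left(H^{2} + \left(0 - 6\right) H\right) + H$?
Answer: $- \frac{899115439}{22098216} \approx -40.687$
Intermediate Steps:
$b{\left(H \right)} = H^{2} - 5 H$ ($b{\left(H \right)} = \left(H^{2} + \left(0 - 6\right) H\right) + H = \left(H^{2} - 6 H\right) + H = H^{2} - 5 H$)
$B{\left(d \right)} = 35 + d$
$- \frac{2993}{\left(1153 - 121\right) \left(-2390 + 1953\right)} - \frac{1994}{B{\left(b{\left(7 \right)} \right)}} = - \frac{2993}{\left(1153 - 121\right) \left(-2390 + 1953\right)} - \frac{1994}{35 + 7 \left(-5 + 7\right)} = - \frac{2993}{1032 \left(-437\right)} - \frac{1994}{35 + 7 \cdot 2} = - \frac{2993}{-450984} - \frac{1994}{35 + 14} = \left(-2993\right) \left(- \frac{1}{450984}\right) - \frac{1994}{49} = \frac{2993}{450984} - \frac{1994}{49} = - \frac{899115439}{22098216}$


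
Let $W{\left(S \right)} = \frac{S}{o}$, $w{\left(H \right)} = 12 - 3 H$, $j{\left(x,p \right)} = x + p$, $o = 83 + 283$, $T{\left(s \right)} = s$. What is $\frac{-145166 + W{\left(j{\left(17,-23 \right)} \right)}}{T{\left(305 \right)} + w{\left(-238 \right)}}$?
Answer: $- \frac{8855127}{62891} \approx -140.8$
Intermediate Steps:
$o = 366$
$j{\left(x,p \right)} = p + x$
$W{\left(S \right)} = \frac{S}{366}$
$\frac{-145166 + W{\left(j{\left(17,-23 \right)} \right)}}{T{\left(305 \right)} + w{\left(-238 \right)}} = \frac{-145166 + \frac{-23 + 17}{366}}{305 + \left(12 - -714\right)} = \frac{-145166 + \frac{1}{366} \left(-6\right)}{305 + \left(12 + 714\right)} = \frac{-145166 - \frac{1}{61}}{305 + 726} = - \frac{8855127}{61 \cdot 1031} = \left(- \frac{8855127}{61}\right) \frac{1}{1031} = - \frac{8855127}{62891}$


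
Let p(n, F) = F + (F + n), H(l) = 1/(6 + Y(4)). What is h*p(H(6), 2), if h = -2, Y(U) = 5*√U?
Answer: -65/8 ≈ -8.1250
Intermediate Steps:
H(l) = 1/16 (H(l) = 1/(6 + 5*√4) = 1/(6 + 5*2) = 1/(6 + 10) = 1/16)
p(n, F) = n + 2*F
h*p(H(6), 2) = -2*(1/16 + 2*2) = -2*(1/16 + 4) = -2*65/16 = -65/8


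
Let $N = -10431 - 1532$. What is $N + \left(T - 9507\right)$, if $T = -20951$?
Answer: $-42421$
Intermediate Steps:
$N = -11963$ ($N = -10431 - 1532 = -11963$)
$N + \left(T - 9507\right) = -11963 - 30458 = -42421$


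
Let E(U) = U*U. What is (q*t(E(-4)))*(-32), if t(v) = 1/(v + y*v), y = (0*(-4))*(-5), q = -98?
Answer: 196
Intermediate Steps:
E(U) = U²
y = 0 (y = 0*(-5) = 0)
t(v) = 1/v (t(v) = 1/(v + 0*v) = 1/(v + 0) = 1/v)
(q*t(E(-4)))*(-32) = -98/((-4)²)*(-32) = -98/16*(-32) = -98*1/16*(-32) = -49/8*(-32) = 196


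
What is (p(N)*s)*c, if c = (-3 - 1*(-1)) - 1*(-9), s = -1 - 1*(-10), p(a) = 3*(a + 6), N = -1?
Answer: 945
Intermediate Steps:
p(a) = 18 + 3*a (p(a) = 3*(6 + a) = 18 + 3*a)
s = 9 (s = -1 + 10 = 9)
c = 7 (c = (-3 + 1) + 9 = -2 + 9 = 7)
(p(N)*s)*c = ((18 + 3*(-1))*9)*7 = ((18 - 3)*9)*7 = (15*9)*7 = 135*7 = 945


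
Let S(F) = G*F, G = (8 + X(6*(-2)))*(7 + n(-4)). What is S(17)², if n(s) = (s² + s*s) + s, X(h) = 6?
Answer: 69388900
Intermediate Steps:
n(s) = s + 2*s² (n(s) = (s² + s²) + s = 2*s² + s = s + 2*s²)
G = 490 (G = (8 + 6)*(7 - 4*(1 + 2*(-4))) = 14*(7 - 4*(1 - 8)) = 14*(7 - 4*(-7)) = 14*(7 + 28) = 14*35 = 490)
S(F) = 490*F
S(17)² = (490*17)² = 8330² = 69388900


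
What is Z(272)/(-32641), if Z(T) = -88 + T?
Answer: -184/32641 ≈ -0.0056371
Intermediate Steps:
Z(272)/(-32641) = (-88 + 272)/(-32641) = 184*(-1/32641) = -184/32641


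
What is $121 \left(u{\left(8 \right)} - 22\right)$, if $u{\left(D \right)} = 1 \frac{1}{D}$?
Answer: $- \frac{21175}{8} \approx -2646.9$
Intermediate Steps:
$u{\left(D \right)} = \frac{1}{D}$
$121 \left(u{\left(8 \right)} - 22\right) = 121 \left(\frac{1}{8} - 22\right) = 121 \left(- \frac{175}{8}\right) = - \frac{21175}{8}$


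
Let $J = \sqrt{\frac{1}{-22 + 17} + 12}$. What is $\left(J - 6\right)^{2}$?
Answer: $\frac{\left(30 - \sqrt{295}\right)^{2}}{25} \approx 6.5786$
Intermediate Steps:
$J = \frac{\sqrt{295}}{5}$ ($J = \sqrt{\frac{1}{-5} + 12} = \sqrt{- \frac{1}{5} + 12} = \sqrt{\frac{59}{5}} = \frac{\sqrt{295}}{5} \approx 3.4351$)
$\left(J - 6\right)^{2} = \left(\frac{\sqrt{295}}{5} - 6\right)^{2} = \left(-6 + \frac{\sqrt{295}}{5}\right)^{2}$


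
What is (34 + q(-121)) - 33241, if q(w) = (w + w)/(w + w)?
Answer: -33206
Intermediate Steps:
q(w) = 1 (q(w) = (2*w)/((2*w)) = (2*w)*(1/(2*w)) = 1)
(34 + q(-121)) - 33241 = (34 + 1) - 33241 = 35 - 33241 = -33206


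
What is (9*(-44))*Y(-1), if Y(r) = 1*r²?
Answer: -396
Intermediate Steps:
Y(r) = r²
(9*(-44))*Y(-1) = (9*(-44))*(-1)² = -396*1 = -396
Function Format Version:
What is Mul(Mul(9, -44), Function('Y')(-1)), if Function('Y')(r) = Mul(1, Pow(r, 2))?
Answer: -396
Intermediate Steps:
Function('Y')(r) = Pow(r, 2)
Mul(Mul(9, -44), Function('Y')(-1)) = Mul(Mul(9, -44), Pow(-1, 2)) = Mul(-396, 1) = -396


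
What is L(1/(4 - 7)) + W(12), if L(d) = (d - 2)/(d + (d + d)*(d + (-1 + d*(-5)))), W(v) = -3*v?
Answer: -159/5 ≈ -31.800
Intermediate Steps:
L(d) = (-2 + d)/(d + 2*d*(-1 - 4*d)) (L(d) = (-2 + d)/(d + (2*d)*(d + (-1 - 5*d))) = (-2 + d)/(d + (2*d)*(-1 - 4*d)) = (-2 + d)/(d + 2*d*(-1 - 4*d)))
L(1/(4 - 7)) + W(12) = (2 - 1/(4 - 7))/((1/(4 - 7))*(1 + 8/(4 - 7))) - 3*12 = (2 - 1/(-3))/((1/(-3))*(1 + 8/(-3))) - 36 = (2 - 1*(-1/3))/((-1/3)*(1 + 8*(-1/3))) - 36 = -3*(2 + 1/3)/(1 - 8/3) - 36 = -3*7/3/(-5/3) - 36 = -3*(-3/5)*7/3 - 36 = 21/5 - 36 = -159/5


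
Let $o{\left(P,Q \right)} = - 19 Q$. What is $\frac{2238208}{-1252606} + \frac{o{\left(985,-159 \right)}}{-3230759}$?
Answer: $- \frac{3617447381299}{2023434053977} \approx -1.7878$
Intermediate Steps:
$\frac{2238208}{-1252606} + \frac{o{\left(985,-159 \right)}}{-3230759} = \frac{2238208}{-1252606} + \frac{\left(-19\right) \left(-159\right)}{-3230759} = 2238208 \left(- \frac{1}{1252606}\right) + 3021 \left(- \frac{1}{3230759}\right) = - \frac{1119104}{626303} - \frac{3021}{3230759} = - \frac{3617447381299}{2023434053977}$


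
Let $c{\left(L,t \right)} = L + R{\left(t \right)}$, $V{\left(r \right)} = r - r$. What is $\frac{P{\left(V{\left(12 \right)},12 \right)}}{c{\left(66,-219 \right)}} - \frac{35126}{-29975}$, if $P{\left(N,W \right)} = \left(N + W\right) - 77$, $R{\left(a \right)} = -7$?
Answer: $\frac{124059}{1768525} \approx 0.070148$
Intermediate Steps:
$V{\left(r \right)} = 0$
$P{\left(N,W \right)} = -77 + N + W$
$c{\left(L,t \right)} = -7 + L$ ($c{\left(L,t \right)} = L - 7 = -7 + L$)
$\frac{P{\left(V{\left(12 \right)},12 \right)}}{c{\left(66,-219 \right)}} - \frac{35126}{-29975} = \frac{-77 + 0 + 12}{-7 + 66} - \frac{35126}{-29975} = - \frac{65}{59} - - \frac{35126}{29975} = \left(-65\right) \frac{1}{59} + \frac{35126}{29975} = - \frac{65}{59} + \frac{35126}{29975} = \frac{124059}{1768525}$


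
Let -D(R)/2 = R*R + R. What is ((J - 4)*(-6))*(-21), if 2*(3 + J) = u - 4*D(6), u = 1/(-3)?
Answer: 20265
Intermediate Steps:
u = -⅓ ≈ -0.33333
D(R) = -2*R - 2*R² (D(R) = -2*(R*R + R) = -2*(R² + R) = -2*(R + R²) = -2*R - 2*R²)
J = 989/6 (J = -3 + (-⅓ - (-8)*6*(1 + 6))/2 = -3 + (-⅓ - (-8)*6*7)/2 = -3 + (-⅓ - 4*(-84))/2 = -3 + (-⅓ + 336)/2 = -3 + (½)*(1007/3) = -3 + 1007/6 = 989/6 ≈ 164.83)
((J - 4)*(-6))*(-21) = ((989/6 - 4)*(-6))*(-21) = ((965/6)*(-6))*(-21) = -965*(-21) = 20265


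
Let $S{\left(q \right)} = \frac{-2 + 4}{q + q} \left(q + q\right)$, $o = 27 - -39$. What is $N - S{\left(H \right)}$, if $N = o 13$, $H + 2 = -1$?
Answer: $856$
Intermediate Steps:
$H = -3$ ($H = -2 - 1 = -3$)
$o = 66$ ($o = 27 + 39 = 66$)
$S{\left(q \right)} = 2$ ($S{\left(q \right)} = \frac{2}{2 q} 2 q = 2 \frac{1}{2 q} 2 q = \frac{2 q}{q} = 2$)
$N = 858$ ($N = 66 \cdot 13 = 858$)
$N - S{\left(H \right)} = 858 - 2 = 856$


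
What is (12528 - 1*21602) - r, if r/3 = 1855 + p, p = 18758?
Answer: -70913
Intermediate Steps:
r = 61839 (r = 3*(1855 + 18758) = 3*20613 = 61839)
(12528 - 1*21602) - r = (12528 - 1*21602) - 1*61839 = (12528 - 21602) - 61839 = -9074 - 61839 = -70913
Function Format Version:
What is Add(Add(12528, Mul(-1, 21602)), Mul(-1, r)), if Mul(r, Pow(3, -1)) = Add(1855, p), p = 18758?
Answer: -70913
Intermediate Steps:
r = 61839 (r = Mul(3, Add(1855, 18758)) = Mul(3, 20613) = 61839)
Add(Add(12528, Mul(-1, 21602)), Mul(-1, r)) = Add(Add(12528, Mul(-1, 21602)), Mul(-1, 61839)) = Add(Add(12528, -21602), -61839) = Add(-9074, -61839) = -70913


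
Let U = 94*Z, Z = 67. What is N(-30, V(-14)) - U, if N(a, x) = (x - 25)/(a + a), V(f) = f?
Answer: -125947/20 ≈ -6297.4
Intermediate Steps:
N(a, x) = (-25 + x)/(2*a) (N(a, x) = (-25 + x)/((2*a)) = (-25 + x)*(1/(2*a)) = (-25 + x)/(2*a))
U = 6298 (U = 94*67 = 6298)
N(-30, V(-14)) - U = (½)*(-25 - 14)/(-30) - 1*6298 = (½)*(-1/30)*(-39) - 6298 = 13/20 - 6298 = -125947/20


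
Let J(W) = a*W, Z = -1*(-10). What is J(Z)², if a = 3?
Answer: 900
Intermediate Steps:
Z = 10
J(W) = 3*W
J(Z)² = (3*10)² = 30² = 900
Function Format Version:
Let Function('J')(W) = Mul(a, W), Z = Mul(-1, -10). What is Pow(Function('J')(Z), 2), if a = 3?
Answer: 900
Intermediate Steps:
Z = 10
Function('J')(W) = Mul(3, W)
Pow(Function('J')(Z), 2) = Pow(Mul(3, 10), 2) = Pow(30, 2) = 900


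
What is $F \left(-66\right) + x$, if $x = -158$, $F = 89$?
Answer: $-6032$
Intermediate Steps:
$F \left(-66\right) + x = 89 \left(-66\right) - 158 = -5874 - 158 = -6032$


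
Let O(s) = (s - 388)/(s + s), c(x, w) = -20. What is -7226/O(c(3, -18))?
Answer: -36130/51 ≈ -708.43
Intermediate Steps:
O(s) = (-388 + s)/(2*s) (O(s) = (-388 + s)/((2*s)) = (-388 + s)*(1/(2*s)) = (-388 + s)/(2*s))
-7226/O(c(3, -18)) = -7226*(-40/(-388 - 20)) = -7226/((½)*(-1/20)*(-408)) = -7226/51/5 = -7226*5/51 = -36130/51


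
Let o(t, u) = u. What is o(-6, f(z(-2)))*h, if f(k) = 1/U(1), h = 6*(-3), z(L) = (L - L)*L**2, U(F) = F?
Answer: -18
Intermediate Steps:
z(L) = 0 (z(L) = 0*L**2 = 0)
h = -18
f(k) = 1 (f(k) = 1/1 = 1)
o(-6, f(z(-2)))*h = 1*(-18) = -18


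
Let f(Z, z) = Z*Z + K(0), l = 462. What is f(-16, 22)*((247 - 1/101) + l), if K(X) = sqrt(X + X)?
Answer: 18331648/101 ≈ 1.8150e+5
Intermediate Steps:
K(X) = sqrt(2)*sqrt(X) (K(X) = sqrt(2*X) = sqrt(2)*sqrt(X))
f(Z, z) = Z**2 (f(Z, z) = Z*Z + sqrt(2)*sqrt(0) = Z**2 + sqrt(2)*0 = Z**2 + 0 = Z**2)
f(-16, 22)*((247 - 1/101) + l) = (-16)**2*((247 - 1/101) + 462) = 256*((247 - 1*1/101) + 462) = 256*((247 - 1/101) + 462) = 256*(24946/101 + 462) = 256*(71608/101) = 18331648/101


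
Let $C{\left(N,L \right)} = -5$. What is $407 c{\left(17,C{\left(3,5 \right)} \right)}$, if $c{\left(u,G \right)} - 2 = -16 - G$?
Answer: $-3663$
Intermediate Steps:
$c{\left(u,G \right)} = -14 - G$ ($c{\left(u,G \right)} = 2 - \left(16 + G\right) = -14 - G$)
$407 c{\left(17,C{\left(3,5 \right)} \right)} = 407 \left(-14 - -5\right) = 407 \left(-14 + 5\right) = 407 \left(-9\right) = -3663$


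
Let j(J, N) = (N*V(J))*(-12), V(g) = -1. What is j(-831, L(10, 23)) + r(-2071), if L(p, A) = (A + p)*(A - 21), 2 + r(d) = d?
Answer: -1281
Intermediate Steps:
r(d) = -2 + d
L(p, A) = (-21 + A)*(A + p) (L(p, A) = (A + p)*(-21 + A) = (-21 + A)*(A + p))
j(J, N) = 12*N (j(J, N) = (N*(-1))*(-12) = -N*(-12) = 12*N)
j(-831, L(10, 23)) + r(-2071) = 12*(23**2 - 21*23 - 21*10 + 23*10) + (-2 - 2071) = 12*(529 - 483 - 210 + 230) - 2073 = 12*66 - 2073 = 792 - 2073 = -1281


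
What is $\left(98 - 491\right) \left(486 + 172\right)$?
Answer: $-258594$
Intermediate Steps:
$\left(98 - 491\right) \left(486 + 172\right) = \left(-393\right) 658 = -258594$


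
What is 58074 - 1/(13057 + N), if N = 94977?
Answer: 6273966515/108034 ≈ 58074.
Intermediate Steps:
58074 - 1/(13057 + N) = 58074 - 1/(13057 + 94977) = 58074 - 1/108034 = 6273966515/108034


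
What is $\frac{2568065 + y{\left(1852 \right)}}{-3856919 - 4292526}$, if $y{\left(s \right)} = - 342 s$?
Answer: $- \frac{1934681}{8149445} \approx -0.2374$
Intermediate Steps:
$\frac{2568065 + y{\left(1852 \right)}}{-3856919 - 4292526} = \frac{2568065 - 633384}{-3856919 - 4292526} = \frac{2568065 - 633384}{-8149445} = 1934681 \left(- \frac{1}{8149445}\right) = - \frac{1934681}{8149445}$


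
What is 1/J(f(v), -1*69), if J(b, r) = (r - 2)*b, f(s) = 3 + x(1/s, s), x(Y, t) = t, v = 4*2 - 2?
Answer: -1/639 ≈ -0.0015649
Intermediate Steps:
v = 6 (v = 8 - 2 = 6)
f(s) = 3 + s
J(b, r) = b*(-2 + r) (J(b, r) = (-2 + r)*b = b*(-2 + r))
1/J(f(v), -1*69) = 1/((3 + 6)*(-2 - 1*69)) = 1/(9*(-2 - 69)) = 1/(9*(-71)) = 1/(-639) = -1/639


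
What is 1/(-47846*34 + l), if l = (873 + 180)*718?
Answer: -1/870710 ≈ -1.1485e-6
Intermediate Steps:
l = 756054 (l = 1053*718 = 756054)
1/(-47846*34 + l) = 1/(-47846*34 + 756054) = 1/(-1626764 + 756054) = 1/(-870710) = -1/870710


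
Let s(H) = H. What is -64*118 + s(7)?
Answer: -7545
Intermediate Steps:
-64*118 + s(7) = -64*118 + 7 = -7552 + 7 = -7545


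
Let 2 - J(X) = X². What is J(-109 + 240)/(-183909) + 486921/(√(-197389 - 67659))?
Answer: 17159/183909 - 486921*I*√66262/132524 ≈ 0.093302 - 945.79*I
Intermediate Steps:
J(X) = 2 - X²
J(-109 + 240)/(-183909) + 486921/(√(-197389 - 67659)) = (2 - (-109 + 240)²)/(-183909) + 486921/(√(-197389 - 67659)) = (2 - 1*131²)*(-1/183909) + 486921/(√(-265048)) = (2 - 1*17161)*(-1/183909) + 486921/((2*I*√66262)) = (2 - 17161)*(-1/183909) + 486921*(-I*√66262/132524) = -17159*(-1/183909) - 486921*I*√66262/132524 = 17159/183909 - 486921*I*√66262/132524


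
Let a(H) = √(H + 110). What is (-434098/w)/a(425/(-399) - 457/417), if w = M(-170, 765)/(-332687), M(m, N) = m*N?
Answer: -72209380663*√36856015966/129635010450 ≈ -1.0694e+5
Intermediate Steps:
M(m, N) = N*m
a(H) = √(110 + H)
w = 130050/332687 (w = (765*(-170))/(-332687) = -130050*(-1/332687) = 130050/332687 ≈ 0.39091)
(-434098/w)/a(425/(-399) - 457/417) = (-434098/130050/332687)/(√(110 + (425/(-399) - 457/417))) = (-434098*332687/130050)/(√(110 + (425*(-1/399) - 457*1/417))) = -72209380663/(65025*√(110 + (-425/399 - 457/417))) = -72209380663/(65025*√(110 - 39952/18487)) = -72209380663*√36856015966/1993618/65025 = -72209380663*√36856015966/129635010450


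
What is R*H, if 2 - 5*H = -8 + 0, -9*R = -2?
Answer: 4/9 ≈ 0.44444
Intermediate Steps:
R = 2/9 (R = -⅑*(-2) = 2/9 ≈ 0.22222)
H = 2 (H = ⅖ - (-8 + 0)/5 = ⅖ - ⅕*(-8) = ⅖ + 8/5 = 2)
R*H = (2/9)*2 = 4/9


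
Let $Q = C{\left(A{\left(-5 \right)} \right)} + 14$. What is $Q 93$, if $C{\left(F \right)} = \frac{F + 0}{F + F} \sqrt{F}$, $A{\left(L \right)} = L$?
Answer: $1302 + \frac{93 i \sqrt{5}}{2} \approx 1302.0 + 103.98 i$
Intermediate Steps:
$C{\left(F \right)} = \frac{\sqrt{F}}{2}$ ($C{\left(F \right)} = \frac{F}{2 F} \sqrt{F} = F \frac{1}{2 F} \sqrt{F} = \frac{\sqrt{F}}{2}$)
$Q = 14 + \frac{i \sqrt{5}}{2}$ ($Q = \frac{\sqrt{-5}}{2} + 14 = \frac{i \sqrt{5}}{2} + 14 = 14 + \frac{i \sqrt{5}}{2} \approx 14.0 + 1.118 i$)
$Q 93 = \left(14 + \frac{i \sqrt{5}}{2}\right) 93 = 1302 + \frac{93 i \sqrt{5}}{2}$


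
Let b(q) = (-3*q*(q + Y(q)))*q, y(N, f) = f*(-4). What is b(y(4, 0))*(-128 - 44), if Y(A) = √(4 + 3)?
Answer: 0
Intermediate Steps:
Y(A) = √7
y(N, f) = -4*f
b(q) = -3*q²*(q + √7) (b(q) = (-3*q*(q + √7))*q = -3*q²*(q + √7))
b(y(4, 0))*(-128 - 44) = (3*(-4*0)²*(-(-4)*0 - √7))*(-128 - 44) = (3*0²*(-1*0 - √7))*(-172) = (3*0*(0 - √7))*(-172) = (3*0*(-√7))*(-172) = 0*(-172) = 0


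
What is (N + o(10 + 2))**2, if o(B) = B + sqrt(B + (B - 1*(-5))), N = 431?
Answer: (443 + sqrt(29))**2 ≈ 2.0105e+5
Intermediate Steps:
o(B) = B + sqrt(5 + 2*B) (o(B) = B + sqrt(B + (B + 5)) = B + sqrt(B + (5 + B)) = B + sqrt(5 + 2*B))
(N + o(10 + 2))**2 = (431 + ((10 + 2) + sqrt(5 + 2*(10 + 2))))**2 = (431 + (12 + sqrt(5 + 2*12)))**2 = (431 + (12 + sqrt(5 + 24)))**2 = (431 + (12 + sqrt(29)))**2 = (443 + sqrt(29))**2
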